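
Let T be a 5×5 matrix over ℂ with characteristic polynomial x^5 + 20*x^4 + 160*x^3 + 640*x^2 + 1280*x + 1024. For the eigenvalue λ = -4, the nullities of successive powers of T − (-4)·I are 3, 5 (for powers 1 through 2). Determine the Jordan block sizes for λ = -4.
Block sizes for λ = -4: [2, 2, 1]

From the dimensions of kernels of powers, the number of Jordan blocks of size at least j is d_j − d_{j−1} where d_j = dim ker(N^j) (with d_0 = 0). Computing the differences gives [3, 2].
The number of blocks of size exactly k is (#blocks of size ≥ k) − (#blocks of size ≥ k + 1), so the partition is: 1 block(s) of size 1, 2 block(s) of size 2.
In nonincreasing order the block sizes are [2, 2, 1].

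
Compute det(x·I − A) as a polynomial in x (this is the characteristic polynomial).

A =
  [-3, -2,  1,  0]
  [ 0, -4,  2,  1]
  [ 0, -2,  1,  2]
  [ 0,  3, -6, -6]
x^4 + 12*x^3 + 54*x^2 + 108*x + 81

Expanding det(x·I − A) (e.g. by cofactor expansion or by noting that A is similar to its Jordan form J, which has the same characteristic polynomial as A) gives
  χ_A(x) = x^4 + 12*x^3 + 54*x^2 + 108*x + 81
which factors as (x + 3)^4. The eigenvalues (with algebraic multiplicities) are λ = -3 with multiplicity 4.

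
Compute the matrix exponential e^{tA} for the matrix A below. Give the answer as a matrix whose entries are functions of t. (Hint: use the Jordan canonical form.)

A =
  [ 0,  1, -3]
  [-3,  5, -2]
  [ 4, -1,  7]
e^{tA} =
  [t^2*exp(4*t)/2 - 4*t*exp(4*t) + exp(4*t), t*exp(4*t), t^2*exp(4*t)/2 - 3*t*exp(4*t)]
  [t^2*exp(4*t)/2 - 3*t*exp(4*t), t*exp(4*t) + exp(4*t), t^2*exp(4*t)/2 - 2*t*exp(4*t)]
  [-t^2*exp(4*t)/2 + 4*t*exp(4*t), -t*exp(4*t), -t^2*exp(4*t)/2 + 3*t*exp(4*t) + exp(4*t)]

Strategy: write A = P · J · P⁻¹ where J is a Jordan canonical form, so e^{tA} = P · e^{tJ} · P⁻¹, and e^{tJ} can be computed block-by-block.

A has Jordan form
J =
  [4, 1, 0]
  [0, 4, 1]
  [0, 0, 4]
(up to reordering of blocks).

Per-block formulas:
  For a 3×3 Jordan block J_3(4): exp(t · J_3(4)) = e^(4t)·(I + t·N + (t^2/2)·N^2), where N is the 3×3 nilpotent shift.

After assembling e^{tJ} and conjugating by P, we get:

e^{tA} =
  [t^2*exp(4*t)/2 - 4*t*exp(4*t) + exp(4*t), t*exp(4*t), t^2*exp(4*t)/2 - 3*t*exp(4*t)]
  [t^2*exp(4*t)/2 - 3*t*exp(4*t), t*exp(4*t) + exp(4*t), t^2*exp(4*t)/2 - 2*t*exp(4*t)]
  [-t^2*exp(4*t)/2 + 4*t*exp(4*t), -t*exp(4*t), -t^2*exp(4*t)/2 + 3*t*exp(4*t) + exp(4*t)]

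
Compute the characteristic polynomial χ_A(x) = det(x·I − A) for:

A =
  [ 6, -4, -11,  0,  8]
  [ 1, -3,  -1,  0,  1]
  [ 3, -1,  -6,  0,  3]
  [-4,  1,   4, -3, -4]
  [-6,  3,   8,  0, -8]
x^5 + 14*x^4 + 78*x^3 + 216*x^2 + 297*x + 162

Expanding det(x·I − A) (e.g. by cofactor expansion or by noting that A is similar to its Jordan form J, which has the same characteristic polynomial as A) gives
  χ_A(x) = x^5 + 14*x^4 + 78*x^3 + 216*x^2 + 297*x + 162
which factors as (x + 2)*(x + 3)^4. The eigenvalues (with algebraic multiplicities) are λ = -3 with multiplicity 4, λ = -2 with multiplicity 1.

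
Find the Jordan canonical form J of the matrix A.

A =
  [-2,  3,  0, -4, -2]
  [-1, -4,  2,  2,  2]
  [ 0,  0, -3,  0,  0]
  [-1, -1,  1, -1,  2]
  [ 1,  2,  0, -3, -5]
J_3(-3) ⊕ J_2(-3)

The characteristic polynomial is
  det(x·I − A) = x^5 + 15*x^4 + 90*x^3 + 270*x^2 + 405*x + 243 = (x + 3)^5

Eigenvalues and multiplicities (the geometric multiplicity of λ is n − rank(A − λI), which equals the number of Jordan blocks for λ):
  λ = -3: algebraic multiplicity = 5, geometric multiplicity = 2

Determining the block sizes for each eigenvalue:
  λ = -3: with am = 5 and gm = 2, the partition is not yet determined (e.g. several partitions of 5 into 2 parts exist). Let N = A − (-3)·I. Computing rank(N^1) = 3, rank(N^2) = 1, rank(N^3) = 0; the number of blocks of size ≥ j is rank(N^{j−1}) − rank(N^j), giving [2, 2, 1]. So we have 1 block(s) of size 3, 1 block(s) of size 2 → block sizes [3, 2]

Assembling the blocks gives a Jordan form
J =
  [-3,  1,  0,  0,  0]
  [ 0, -3,  1,  0,  0]
  [ 0,  0, -3,  0,  0]
  [ 0,  0,  0, -3,  1]
  [ 0,  0,  0,  0, -3]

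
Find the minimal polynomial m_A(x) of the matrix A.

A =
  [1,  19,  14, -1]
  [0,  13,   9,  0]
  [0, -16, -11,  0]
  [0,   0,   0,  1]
x^3 - 3*x^2 + 3*x - 1

The characteristic polynomial is χ_A(x) = (x - 1)^4, so the eigenvalues are known. The minimal polynomial is
  m_A(x) = Π_λ (x − λ)^{k_λ}
where k_λ is the size of the *largest* Jordan block for λ (equivalently, the smallest k with (A − λI)^k v = 0 for every generalised eigenvector v of λ).

  λ = 1: largest Jordan block has size 3, contributing (x − 1)^3

So m_A(x) = (x - 1)^3 = x^3 - 3*x^2 + 3*x - 1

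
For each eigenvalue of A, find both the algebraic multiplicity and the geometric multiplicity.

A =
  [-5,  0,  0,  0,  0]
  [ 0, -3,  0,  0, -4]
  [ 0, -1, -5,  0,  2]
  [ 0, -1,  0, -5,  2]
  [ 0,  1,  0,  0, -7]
λ = -5: alg = 5, geom = 4

Step 1 — factor the characteristic polynomial to read off the algebraic multiplicities:
  χ_A(x) = (x + 5)^5

Step 2 — compute geometric multiplicities via the rank-nullity identity g(λ) = n − rank(A − λI):
  rank(A − (-5)·I) = 1, so dim ker(A − (-5)·I) = n − 1 = 4

Summary:
  λ = -5: algebraic multiplicity = 5, geometric multiplicity = 4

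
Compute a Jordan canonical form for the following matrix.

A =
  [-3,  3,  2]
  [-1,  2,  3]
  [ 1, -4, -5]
J_3(-2)

The characteristic polynomial is
  det(x·I − A) = x^3 + 6*x^2 + 12*x + 8 = (x + 2)^3

Eigenvalues and multiplicities (the geometric multiplicity of λ is n − rank(A − λI), which equals the number of Jordan blocks for λ):
  λ = -2: algebraic multiplicity = 3, geometric multiplicity = 1

Determining the block sizes for each eigenvalue:
  λ = -2: one block (gm = 1), so the single block has size am = 3 → block sizes [3]

Assembling the blocks gives a Jordan form
J =
  [-2,  1,  0]
  [ 0, -2,  1]
  [ 0,  0, -2]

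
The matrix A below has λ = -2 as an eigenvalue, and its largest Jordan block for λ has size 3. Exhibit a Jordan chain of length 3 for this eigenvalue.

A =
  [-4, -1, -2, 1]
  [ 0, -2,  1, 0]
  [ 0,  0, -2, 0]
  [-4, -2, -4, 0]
A Jordan chain for λ = -2 of length 3:
v_1 = (-1, 0, 0, -2)ᵀ
v_2 = (-2, 1, 0, -4)ᵀ
v_3 = (0, 0, 1, 0)ᵀ

Let N = A − (-2)·I. We want v_3 with N^3 v_3 = 0 but N^2 v_3 ≠ 0; then v_{j-1} := N · v_j for j = 3, …, 2.

Pick v_3 = (0, 0, 1, 0)ᵀ.
Then v_2 = N · v_3 = (-2, 1, 0, -4)ᵀ.
Then v_1 = N · v_2 = (-1, 0, 0, -2)ᵀ.

Sanity check: (A − (-2)·I) v_1 = (0, 0, 0, 0)ᵀ = 0. ✓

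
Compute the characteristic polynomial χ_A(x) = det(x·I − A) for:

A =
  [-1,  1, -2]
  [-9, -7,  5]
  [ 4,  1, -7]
x^3 + 15*x^2 + 75*x + 125

Expanding det(x·I − A) (e.g. by cofactor expansion or by noting that A is similar to its Jordan form J, which has the same characteristic polynomial as A) gives
  χ_A(x) = x^3 + 15*x^2 + 75*x + 125
which factors as (x + 5)^3. The eigenvalues (with algebraic multiplicities) are λ = -5 with multiplicity 3.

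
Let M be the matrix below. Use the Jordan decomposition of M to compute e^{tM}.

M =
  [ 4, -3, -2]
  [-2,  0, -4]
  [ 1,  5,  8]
e^{tM} =
  [2*t^2*exp(4*t) + exp(4*t), t^2*exp(4*t) - 3*t*exp(4*t), 2*t^2*exp(4*t) - 2*t*exp(4*t)]
  [2*t^2*exp(4*t) - 2*t*exp(4*t), t^2*exp(4*t) - 4*t*exp(4*t) + exp(4*t), 2*t^2*exp(4*t) - 4*t*exp(4*t)]
  [-3*t^2*exp(4*t) + t*exp(4*t), -3*t^2*exp(4*t)/2 + 5*t*exp(4*t), -3*t^2*exp(4*t) + 4*t*exp(4*t) + exp(4*t)]

Strategy: write M = P · J · P⁻¹ where J is a Jordan canonical form, so e^{tM} = P · e^{tJ} · P⁻¹, and e^{tJ} can be computed block-by-block.

M has Jordan form
J =
  [4, 1, 0]
  [0, 4, 1]
  [0, 0, 4]
(up to reordering of blocks).

Per-block formulas:
  For a 3×3 Jordan block J_3(4): exp(t · J_3(4)) = e^(4t)·(I + t·N + (t^2/2)·N^2), where N is the 3×3 nilpotent shift.

After assembling e^{tJ} and conjugating by P, we get:

e^{tM} =
  [2*t^2*exp(4*t) + exp(4*t), t^2*exp(4*t) - 3*t*exp(4*t), 2*t^2*exp(4*t) - 2*t*exp(4*t)]
  [2*t^2*exp(4*t) - 2*t*exp(4*t), t^2*exp(4*t) - 4*t*exp(4*t) + exp(4*t), 2*t^2*exp(4*t) - 4*t*exp(4*t)]
  [-3*t^2*exp(4*t) + t*exp(4*t), -3*t^2*exp(4*t)/2 + 5*t*exp(4*t), -3*t^2*exp(4*t) + 4*t*exp(4*t) + exp(4*t)]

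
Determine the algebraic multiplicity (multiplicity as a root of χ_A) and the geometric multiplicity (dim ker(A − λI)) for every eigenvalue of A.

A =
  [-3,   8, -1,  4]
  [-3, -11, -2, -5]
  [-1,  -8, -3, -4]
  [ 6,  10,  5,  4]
λ = -4: alg = 3, geom = 1; λ = -1: alg = 1, geom = 1

Step 1 — factor the characteristic polynomial to read off the algebraic multiplicities:
  χ_A(x) = (x + 1)*(x + 4)^3

Step 2 — compute geometric multiplicities via the rank-nullity identity g(λ) = n − rank(A − λI):
  rank(A − (-4)·I) = 3, so dim ker(A − (-4)·I) = n − 3 = 1
  rank(A − (-1)·I) = 3, so dim ker(A − (-1)·I) = n − 3 = 1

Summary:
  λ = -4: algebraic multiplicity = 3, geometric multiplicity = 1
  λ = -1: algebraic multiplicity = 1, geometric multiplicity = 1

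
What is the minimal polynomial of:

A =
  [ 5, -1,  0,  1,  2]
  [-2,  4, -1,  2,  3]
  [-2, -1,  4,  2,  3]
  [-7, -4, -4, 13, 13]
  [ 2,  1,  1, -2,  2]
x^3 - 17*x^2 + 96*x - 180

The characteristic polynomial is χ_A(x) = (x - 6)^3*(x - 5)^2, so the eigenvalues are known. The minimal polynomial is
  m_A(x) = Π_λ (x − λ)^{k_λ}
where k_λ is the size of the *largest* Jordan block for λ (equivalently, the smallest k with (A − λI)^k v = 0 for every generalised eigenvector v of λ).

  λ = 5: largest Jordan block has size 1, contributing (x − 5)
  λ = 6: largest Jordan block has size 2, contributing (x − 6)^2

So m_A(x) = (x - 6)^2*(x - 5) = x^3 - 17*x^2 + 96*x - 180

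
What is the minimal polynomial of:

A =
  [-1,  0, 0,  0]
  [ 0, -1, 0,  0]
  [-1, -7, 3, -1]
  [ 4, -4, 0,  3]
x^3 - 5*x^2 + 3*x + 9

The characteristic polynomial is χ_A(x) = (x - 3)^2*(x + 1)^2, so the eigenvalues are known. The minimal polynomial is
  m_A(x) = Π_λ (x − λ)^{k_λ}
where k_λ is the size of the *largest* Jordan block for λ (equivalently, the smallest k with (A − λI)^k v = 0 for every generalised eigenvector v of λ).

  λ = -1: largest Jordan block has size 1, contributing (x + 1)
  λ = 3: largest Jordan block has size 2, contributing (x − 3)^2

So m_A(x) = (x - 3)^2*(x + 1) = x^3 - 5*x^2 + 3*x + 9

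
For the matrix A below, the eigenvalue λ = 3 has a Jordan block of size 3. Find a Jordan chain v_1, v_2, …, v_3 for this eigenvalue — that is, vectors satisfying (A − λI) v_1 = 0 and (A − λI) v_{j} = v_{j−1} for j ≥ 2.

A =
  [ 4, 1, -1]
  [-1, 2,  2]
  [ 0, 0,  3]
A Jordan chain for λ = 3 of length 3:
v_1 = (1, -1, 0)ᵀ
v_2 = (-1, 2, 0)ᵀ
v_3 = (0, 0, 1)ᵀ

Let N = A − (3)·I. We want v_3 with N^3 v_3 = 0 but N^2 v_3 ≠ 0; then v_{j-1} := N · v_j for j = 3, …, 2.

Pick v_3 = (0, 0, 1)ᵀ.
Then v_2 = N · v_3 = (-1, 2, 0)ᵀ.
Then v_1 = N · v_2 = (1, -1, 0)ᵀ.

Sanity check: (A − (3)·I) v_1 = (0, 0, 0)ᵀ = 0. ✓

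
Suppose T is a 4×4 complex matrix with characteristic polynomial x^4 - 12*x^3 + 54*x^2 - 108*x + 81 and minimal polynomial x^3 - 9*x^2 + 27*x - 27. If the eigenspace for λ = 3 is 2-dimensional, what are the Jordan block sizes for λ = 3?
Block sizes for λ = 3: [3, 1]

Step 1 — from the characteristic polynomial, algebraic multiplicity of λ = 3 is 4. From dim ker(T − (3)·I) = 2, there are exactly 2 Jordan blocks for λ = 3.
Step 2 — from the minimal polynomial, the factor (x − 3)^3 tells us the largest block for λ = 3 has size 3.
Step 3 — with total size 4, 2 blocks, and largest block 3, the block sizes (in nonincreasing order) are [3, 1].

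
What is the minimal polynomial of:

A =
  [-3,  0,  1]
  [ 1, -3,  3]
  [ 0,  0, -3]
x^3 + 9*x^2 + 27*x + 27

The characteristic polynomial is χ_A(x) = (x + 3)^3, so the eigenvalues are known. The minimal polynomial is
  m_A(x) = Π_λ (x − λ)^{k_λ}
where k_λ is the size of the *largest* Jordan block for λ (equivalently, the smallest k with (A − λI)^k v = 0 for every generalised eigenvector v of λ).

  λ = -3: largest Jordan block has size 3, contributing (x + 3)^3

So m_A(x) = (x + 3)^3 = x^3 + 9*x^2 + 27*x + 27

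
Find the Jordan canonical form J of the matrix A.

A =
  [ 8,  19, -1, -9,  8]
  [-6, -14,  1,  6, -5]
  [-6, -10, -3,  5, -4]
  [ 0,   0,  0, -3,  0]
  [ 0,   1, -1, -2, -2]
J_1(-4) ⊕ J_3(-3) ⊕ J_1(-1)

The characteristic polynomial is
  det(x·I − A) = x^5 + 14*x^4 + 76*x^3 + 198*x^2 + 243*x + 108 = (x + 1)*(x + 3)^3*(x + 4)

Eigenvalues and multiplicities (the geometric multiplicity of λ is n − rank(A − λI), which equals the number of Jordan blocks for λ):
  λ = -4: algebraic multiplicity = 1, geometric multiplicity = 1
  λ = -3: algebraic multiplicity = 3, geometric multiplicity = 1
  λ = -1: algebraic multiplicity = 1, geometric multiplicity = 1

Determining the block sizes for each eigenvalue:
  λ = -4: one block (gm = 1), so the single block has size am = 1 → block sizes [1]
  λ = -3: one block (gm = 1), so the single block has size am = 3 → block sizes [3]
  λ = -1: one block (gm = 1), so the single block has size am = 1 → block sizes [1]

Assembling the blocks gives a Jordan form
J =
  [-4,  0,  0,  0,  0]
  [ 0, -3,  1,  0,  0]
  [ 0,  0, -3,  1,  0]
  [ 0,  0,  0, -3,  0]
  [ 0,  0,  0,  0, -1]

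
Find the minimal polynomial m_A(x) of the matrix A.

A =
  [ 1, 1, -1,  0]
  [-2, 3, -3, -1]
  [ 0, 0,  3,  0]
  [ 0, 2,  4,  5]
x^3 - 9*x^2 + 27*x - 27

The characteristic polynomial is χ_A(x) = (x - 3)^4, so the eigenvalues are known. The minimal polynomial is
  m_A(x) = Π_λ (x − λ)^{k_λ}
where k_λ is the size of the *largest* Jordan block for λ (equivalently, the smallest k with (A − λI)^k v = 0 for every generalised eigenvector v of λ).

  λ = 3: largest Jordan block has size 3, contributing (x − 3)^3

So m_A(x) = (x - 3)^3 = x^3 - 9*x^2 + 27*x - 27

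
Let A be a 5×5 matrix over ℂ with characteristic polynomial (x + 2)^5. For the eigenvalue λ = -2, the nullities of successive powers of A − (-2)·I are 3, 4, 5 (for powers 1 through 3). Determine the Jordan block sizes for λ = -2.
Block sizes for λ = -2: [3, 1, 1]

From the dimensions of kernels of powers, the number of Jordan blocks of size at least j is d_j − d_{j−1} where d_j = dim ker(N^j) (with d_0 = 0). Computing the differences gives [3, 1, 1].
The number of blocks of size exactly k is (#blocks of size ≥ k) − (#blocks of size ≥ k + 1), so the partition is: 2 block(s) of size 1, 1 block(s) of size 3.
In nonincreasing order the block sizes are [3, 1, 1].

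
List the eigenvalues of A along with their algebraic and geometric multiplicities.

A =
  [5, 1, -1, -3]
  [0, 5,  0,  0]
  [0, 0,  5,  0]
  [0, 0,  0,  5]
λ = 5: alg = 4, geom = 3

Step 1 — factor the characteristic polynomial to read off the algebraic multiplicities:
  χ_A(x) = (x - 5)^4

Step 2 — compute geometric multiplicities via the rank-nullity identity g(λ) = n − rank(A − λI):
  rank(A − (5)·I) = 1, so dim ker(A − (5)·I) = n − 1 = 3

Summary:
  λ = 5: algebraic multiplicity = 4, geometric multiplicity = 3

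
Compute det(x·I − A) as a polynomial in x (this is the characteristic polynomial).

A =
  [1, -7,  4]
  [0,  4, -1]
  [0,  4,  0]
x^3 - 5*x^2 + 8*x - 4

Expanding det(x·I − A) (e.g. by cofactor expansion or by noting that A is similar to its Jordan form J, which has the same characteristic polynomial as A) gives
  χ_A(x) = x^3 - 5*x^2 + 8*x - 4
which factors as (x - 2)^2*(x - 1). The eigenvalues (with algebraic multiplicities) are λ = 1 with multiplicity 1, λ = 2 with multiplicity 2.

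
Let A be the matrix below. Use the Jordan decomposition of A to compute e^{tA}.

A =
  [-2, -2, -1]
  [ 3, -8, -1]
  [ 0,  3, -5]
e^{tA} =
  [3*t^2*exp(-5*t)/2 + 3*t*exp(-5*t) + exp(-5*t), -3*t^2*exp(-5*t)/2 - 2*t*exp(-5*t), -t^2*exp(-5*t)/2 - t*exp(-5*t)]
  [3*t*exp(-5*t), -3*t*exp(-5*t) + exp(-5*t), -t*exp(-5*t)]
  [9*t^2*exp(-5*t)/2, -9*t^2*exp(-5*t)/2 + 3*t*exp(-5*t), -3*t^2*exp(-5*t)/2 + exp(-5*t)]

Strategy: write A = P · J · P⁻¹ where J is a Jordan canonical form, so e^{tA} = P · e^{tJ} · P⁻¹, and e^{tJ} can be computed block-by-block.

A has Jordan form
J =
  [-5,  1,  0]
  [ 0, -5,  1]
  [ 0,  0, -5]
(up to reordering of blocks).

Per-block formulas:
  For a 3×3 Jordan block J_3(-5): exp(t · J_3(-5)) = e^(-5t)·(I + t·N + (t^2/2)·N^2), where N is the 3×3 nilpotent shift.

After assembling e^{tJ} and conjugating by P, we get:

e^{tA} =
  [3*t^2*exp(-5*t)/2 + 3*t*exp(-5*t) + exp(-5*t), -3*t^2*exp(-5*t)/2 - 2*t*exp(-5*t), -t^2*exp(-5*t)/2 - t*exp(-5*t)]
  [3*t*exp(-5*t), -3*t*exp(-5*t) + exp(-5*t), -t*exp(-5*t)]
  [9*t^2*exp(-5*t)/2, -9*t^2*exp(-5*t)/2 + 3*t*exp(-5*t), -3*t^2*exp(-5*t)/2 + exp(-5*t)]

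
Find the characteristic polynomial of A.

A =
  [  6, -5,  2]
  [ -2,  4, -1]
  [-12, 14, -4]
x^3 - 6*x^2 + 12*x - 8

Expanding det(x·I − A) (e.g. by cofactor expansion or by noting that A is similar to its Jordan form J, which has the same characteristic polynomial as A) gives
  χ_A(x) = x^3 - 6*x^2 + 12*x - 8
which factors as (x - 2)^3. The eigenvalues (with algebraic multiplicities) are λ = 2 with multiplicity 3.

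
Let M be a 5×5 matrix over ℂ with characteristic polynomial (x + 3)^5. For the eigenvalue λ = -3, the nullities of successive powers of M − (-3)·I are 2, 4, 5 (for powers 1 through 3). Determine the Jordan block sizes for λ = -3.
Block sizes for λ = -3: [3, 2]

From the dimensions of kernels of powers, the number of Jordan blocks of size at least j is d_j − d_{j−1} where d_j = dim ker(N^j) (with d_0 = 0). Computing the differences gives [2, 2, 1].
The number of blocks of size exactly k is (#blocks of size ≥ k) − (#blocks of size ≥ k + 1), so the partition is: 1 block(s) of size 2, 1 block(s) of size 3.
In nonincreasing order the block sizes are [3, 2].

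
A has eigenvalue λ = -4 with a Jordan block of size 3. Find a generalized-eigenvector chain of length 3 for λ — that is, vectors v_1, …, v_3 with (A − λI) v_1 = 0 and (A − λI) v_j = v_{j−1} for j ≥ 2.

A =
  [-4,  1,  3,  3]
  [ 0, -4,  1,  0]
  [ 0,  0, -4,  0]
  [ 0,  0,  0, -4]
A Jordan chain for λ = -4 of length 3:
v_1 = (1, 0, 0, 0)ᵀ
v_2 = (3, 1, 0, 0)ᵀ
v_3 = (0, 0, 1, 0)ᵀ

Let N = A − (-4)·I. We want v_3 with N^3 v_3 = 0 but N^2 v_3 ≠ 0; then v_{j-1} := N · v_j for j = 3, …, 2.

Pick v_3 = (0, 0, 1, 0)ᵀ.
Then v_2 = N · v_3 = (3, 1, 0, 0)ᵀ.
Then v_1 = N · v_2 = (1, 0, 0, 0)ᵀ.

Sanity check: (A − (-4)·I) v_1 = (0, 0, 0, 0)ᵀ = 0. ✓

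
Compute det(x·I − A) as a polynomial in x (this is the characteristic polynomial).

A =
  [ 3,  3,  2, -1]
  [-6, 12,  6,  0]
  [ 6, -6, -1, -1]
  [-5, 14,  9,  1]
x^4 - 15*x^3 + 81*x^2 - 189*x + 162

Expanding det(x·I − A) (e.g. by cofactor expansion or by noting that A is similar to its Jordan form J, which has the same characteristic polynomial as A) gives
  χ_A(x) = x^4 - 15*x^3 + 81*x^2 - 189*x + 162
which factors as (x - 6)*(x - 3)^3. The eigenvalues (with algebraic multiplicities) are λ = 3 with multiplicity 3, λ = 6 with multiplicity 1.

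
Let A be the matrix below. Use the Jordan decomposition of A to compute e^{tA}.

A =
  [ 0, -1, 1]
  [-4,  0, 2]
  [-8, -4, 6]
e^{tA} =
  [-2*t*exp(2*t) + exp(2*t), -t*exp(2*t), t*exp(2*t)]
  [-4*t*exp(2*t), -2*t*exp(2*t) + exp(2*t), 2*t*exp(2*t)]
  [-8*t*exp(2*t), -4*t*exp(2*t), 4*t*exp(2*t) + exp(2*t)]

Strategy: write A = P · J · P⁻¹ where J is a Jordan canonical form, so e^{tA} = P · e^{tJ} · P⁻¹, and e^{tJ} can be computed block-by-block.

A has Jordan form
J =
  [2, 1, 0]
  [0, 2, 0]
  [0, 0, 2]
(up to reordering of blocks).

Per-block formulas:
  For a 1×1 block at λ = 2: exp(t · [2]) = [e^(2t)].
  For a 2×2 Jordan block J_2(2): exp(t · J_2(2)) = e^(2t)·(I + t·N), where N is the 2×2 nilpotent shift.

After assembling e^{tJ} and conjugating by P, we get:

e^{tA} =
  [-2*t*exp(2*t) + exp(2*t), -t*exp(2*t), t*exp(2*t)]
  [-4*t*exp(2*t), -2*t*exp(2*t) + exp(2*t), 2*t*exp(2*t)]
  [-8*t*exp(2*t), -4*t*exp(2*t), 4*t*exp(2*t) + exp(2*t)]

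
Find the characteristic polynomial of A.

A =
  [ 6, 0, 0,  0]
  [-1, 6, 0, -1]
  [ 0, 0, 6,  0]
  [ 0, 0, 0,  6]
x^4 - 24*x^3 + 216*x^2 - 864*x + 1296

Expanding det(x·I − A) (e.g. by cofactor expansion or by noting that A is similar to its Jordan form J, which has the same characteristic polynomial as A) gives
  χ_A(x) = x^4 - 24*x^3 + 216*x^2 - 864*x + 1296
which factors as (x - 6)^4. The eigenvalues (with algebraic multiplicities) are λ = 6 with multiplicity 4.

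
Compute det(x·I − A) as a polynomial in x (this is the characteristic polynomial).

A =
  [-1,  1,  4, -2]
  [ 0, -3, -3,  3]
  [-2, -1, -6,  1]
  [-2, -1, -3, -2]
x^4 + 12*x^3 + 54*x^2 + 108*x + 81

Expanding det(x·I − A) (e.g. by cofactor expansion or by noting that A is similar to its Jordan form J, which has the same characteristic polynomial as A) gives
  χ_A(x) = x^4 + 12*x^3 + 54*x^2 + 108*x + 81
which factors as (x + 3)^4. The eigenvalues (with algebraic multiplicities) are λ = -3 with multiplicity 4.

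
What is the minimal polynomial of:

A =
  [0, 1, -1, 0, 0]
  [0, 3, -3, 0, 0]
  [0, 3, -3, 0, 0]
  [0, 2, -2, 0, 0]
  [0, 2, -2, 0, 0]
x^2

The characteristic polynomial is χ_A(x) = x^5, so the eigenvalues are known. The minimal polynomial is
  m_A(x) = Π_λ (x − λ)^{k_λ}
where k_λ is the size of the *largest* Jordan block for λ (equivalently, the smallest k with (A − λI)^k v = 0 for every generalised eigenvector v of λ).

  λ = 0: largest Jordan block has size 2, contributing (x − 0)^2

So m_A(x) = x^2 = x^2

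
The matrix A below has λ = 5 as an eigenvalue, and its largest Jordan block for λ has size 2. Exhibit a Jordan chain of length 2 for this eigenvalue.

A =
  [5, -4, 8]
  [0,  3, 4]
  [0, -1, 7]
A Jordan chain for λ = 5 of length 2:
v_1 = (-4, -2, -1)ᵀ
v_2 = (0, 1, 0)ᵀ

Let N = A − (5)·I. We want v_2 with N^2 v_2 = 0 but N^1 v_2 ≠ 0; then v_{j-1} := N · v_j for j = 2, …, 2.

Pick v_2 = (0, 1, 0)ᵀ.
Then v_1 = N · v_2 = (-4, -2, -1)ᵀ.

Sanity check: (A − (5)·I) v_1 = (0, 0, 0)ᵀ = 0. ✓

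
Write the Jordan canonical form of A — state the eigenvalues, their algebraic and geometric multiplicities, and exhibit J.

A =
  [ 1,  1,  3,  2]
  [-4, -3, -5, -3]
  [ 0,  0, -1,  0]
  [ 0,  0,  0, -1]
J_3(-1) ⊕ J_1(-1)

The characteristic polynomial is
  det(x·I − A) = x^4 + 4*x^3 + 6*x^2 + 4*x + 1 = (x + 1)^4

Eigenvalues and multiplicities (the geometric multiplicity of λ is n − rank(A − λI), which equals the number of Jordan blocks for λ):
  λ = -1: algebraic multiplicity = 4, geometric multiplicity = 2

Determining the block sizes for each eigenvalue:
  λ = -1: with am = 4 and gm = 2, the partition is not yet determined (e.g. several partitions of 4 into 2 parts exist). Let N = A − (-1)·I. Computing rank(N^1) = 2, rank(N^2) = 1, rank(N^3) = 0; the number of blocks of size ≥ j is rank(N^{j−1}) − rank(N^j), giving [2, 1, 1]. So we have 1 block(s) of size 3, 1 block(s) of size 1 → block sizes [3, 1]

Assembling the blocks gives a Jordan form
J =
  [-1,  1,  0,  0]
  [ 0, -1,  1,  0]
  [ 0,  0, -1,  0]
  [ 0,  0,  0, -1]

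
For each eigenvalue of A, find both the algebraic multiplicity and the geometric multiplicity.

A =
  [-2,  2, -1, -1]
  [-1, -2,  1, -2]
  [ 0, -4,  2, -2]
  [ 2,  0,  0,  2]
λ = 0: alg = 4, geom = 2

Step 1 — factor the characteristic polynomial to read off the algebraic multiplicities:
  χ_A(x) = x^4

Step 2 — compute geometric multiplicities via the rank-nullity identity g(λ) = n − rank(A − λI):
  rank(A − (0)·I) = 2, so dim ker(A − (0)·I) = n − 2 = 2

Summary:
  λ = 0: algebraic multiplicity = 4, geometric multiplicity = 2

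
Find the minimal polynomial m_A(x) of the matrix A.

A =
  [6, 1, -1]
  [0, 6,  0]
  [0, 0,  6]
x^2 - 12*x + 36

The characteristic polynomial is χ_A(x) = (x - 6)^3, so the eigenvalues are known. The minimal polynomial is
  m_A(x) = Π_λ (x − λ)^{k_λ}
where k_λ is the size of the *largest* Jordan block for λ (equivalently, the smallest k with (A − λI)^k v = 0 for every generalised eigenvector v of λ).

  λ = 6: largest Jordan block has size 2, contributing (x − 6)^2

So m_A(x) = (x - 6)^2 = x^2 - 12*x + 36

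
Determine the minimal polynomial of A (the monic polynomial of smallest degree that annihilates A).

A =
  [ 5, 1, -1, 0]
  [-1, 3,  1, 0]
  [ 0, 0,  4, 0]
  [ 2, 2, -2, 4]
x^2 - 8*x + 16

The characteristic polynomial is χ_A(x) = (x - 4)^4, so the eigenvalues are known. The minimal polynomial is
  m_A(x) = Π_λ (x − λ)^{k_λ}
where k_λ is the size of the *largest* Jordan block for λ (equivalently, the smallest k with (A − λI)^k v = 0 for every generalised eigenvector v of λ).

  λ = 4: largest Jordan block has size 2, contributing (x − 4)^2

So m_A(x) = (x - 4)^2 = x^2 - 8*x + 16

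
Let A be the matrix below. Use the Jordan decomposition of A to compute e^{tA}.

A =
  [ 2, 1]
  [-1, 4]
e^{tA} =
  [-t*exp(3*t) + exp(3*t), t*exp(3*t)]
  [-t*exp(3*t), t*exp(3*t) + exp(3*t)]

Strategy: write A = P · J · P⁻¹ where J is a Jordan canonical form, so e^{tA} = P · e^{tJ} · P⁻¹, and e^{tJ} can be computed block-by-block.

A has Jordan form
J =
  [3, 1]
  [0, 3]
(up to reordering of blocks).

Per-block formulas:
  For a 2×2 Jordan block J_2(3): exp(t · J_2(3)) = e^(3t)·(I + t·N), where N is the 2×2 nilpotent shift.

After assembling e^{tJ} and conjugating by P, we get:

e^{tA} =
  [-t*exp(3*t) + exp(3*t), t*exp(3*t)]
  [-t*exp(3*t), t*exp(3*t) + exp(3*t)]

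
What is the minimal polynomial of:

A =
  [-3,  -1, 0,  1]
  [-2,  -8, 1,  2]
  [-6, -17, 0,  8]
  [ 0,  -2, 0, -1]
x^3 + 9*x^2 + 27*x + 27

The characteristic polynomial is χ_A(x) = (x + 3)^4, so the eigenvalues are known. The minimal polynomial is
  m_A(x) = Π_λ (x − λ)^{k_λ}
where k_λ is the size of the *largest* Jordan block for λ (equivalently, the smallest k with (A − λI)^k v = 0 for every generalised eigenvector v of λ).

  λ = -3: largest Jordan block has size 3, contributing (x + 3)^3

So m_A(x) = (x + 3)^3 = x^3 + 9*x^2 + 27*x + 27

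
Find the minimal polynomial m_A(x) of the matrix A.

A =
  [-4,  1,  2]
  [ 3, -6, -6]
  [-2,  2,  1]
x^2 + 6*x + 9

The characteristic polynomial is χ_A(x) = (x + 3)^3, so the eigenvalues are known. The minimal polynomial is
  m_A(x) = Π_λ (x − λ)^{k_λ}
where k_λ is the size of the *largest* Jordan block for λ (equivalently, the smallest k with (A − λI)^k v = 0 for every generalised eigenvector v of λ).

  λ = -3: largest Jordan block has size 2, contributing (x + 3)^2

So m_A(x) = (x + 3)^2 = x^2 + 6*x + 9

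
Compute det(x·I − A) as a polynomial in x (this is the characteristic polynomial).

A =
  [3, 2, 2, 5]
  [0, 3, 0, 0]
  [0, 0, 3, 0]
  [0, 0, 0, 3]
x^4 - 12*x^3 + 54*x^2 - 108*x + 81

Expanding det(x·I − A) (e.g. by cofactor expansion or by noting that A is similar to its Jordan form J, which has the same characteristic polynomial as A) gives
  χ_A(x) = x^4 - 12*x^3 + 54*x^2 - 108*x + 81
which factors as (x - 3)^4. The eigenvalues (with algebraic multiplicities) are λ = 3 with multiplicity 4.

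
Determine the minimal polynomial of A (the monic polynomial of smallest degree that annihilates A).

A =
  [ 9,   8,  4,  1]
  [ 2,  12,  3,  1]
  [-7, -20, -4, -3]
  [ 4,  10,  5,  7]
x^3 - 18*x^2 + 108*x - 216

The characteristic polynomial is χ_A(x) = (x - 6)^4, so the eigenvalues are known. The minimal polynomial is
  m_A(x) = Π_λ (x − λ)^{k_λ}
where k_λ is the size of the *largest* Jordan block for λ (equivalently, the smallest k with (A − λI)^k v = 0 for every generalised eigenvector v of λ).

  λ = 6: largest Jordan block has size 3, contributing (x − 6)^3

So m_A(x) = (x - 6)^3 = x^3 - 18*x^2 + 108*x - 216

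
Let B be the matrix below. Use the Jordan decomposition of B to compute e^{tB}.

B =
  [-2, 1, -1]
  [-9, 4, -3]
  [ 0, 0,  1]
e^{tB} =
  [-3*t*exp(t) + exp(t), t*exp(t), -t*exp(t)]
  [-9*t*exp(t), 3*t*exp(t) + exp(t), -3*t*exp(t)]
  [0, 0, exp(t)]

Strategy: write B = P · J · P⁻¹ where J is a Jordan canonical form, so e^{tB} = P · e^{tJ} · P⁻¹, and e^{tJ} can be computed block-by-block.

B has Jordan form
J =
  [1, 1, 0]
  [0, 1, 0]
  [0, 0, 1]
(up to reordering of blocks).

Per-block formulas:
  For a 2×2 Jordan block J_2(1): exp(t · J_2(1)) = e^(1t)·(I + t·N), where N is the 2×2 nilpotent shift.
  For a 1×1 block at λ = 1: exp(t · [1]) = [e^(1t)].

After assembling e^{tJ} and conjugating by P, we get:

e^{tB} =
  [-3*t*exp(t) + exp(t), t*exp(t), -t*exp(t)]
  [-9*t*exp(t), 3*t*exp(t) + exp(t), -3*t*exp(t)]
  [0, 0, exp(t)]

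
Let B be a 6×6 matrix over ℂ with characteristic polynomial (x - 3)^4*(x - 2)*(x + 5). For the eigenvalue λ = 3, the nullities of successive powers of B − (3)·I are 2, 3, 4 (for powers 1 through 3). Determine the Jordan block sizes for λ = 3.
Block sizes for λ = 3: [3, 1]

From the dimensions of kernels of powers, the number of Jordan blocks of size at least j is d_j − d_{j−1} where d_j = dim ker(N^j) (with d_0 = 0). Computing the differences gives [2, 1, 1].
The number of blocks of size exactly k is (#blocks of size ≥ k) − (#blocks of size ≥ k + 1), so the partition is: 1 block(s) of size 1, 1 block(s) of size 3.
In nonincreasing order the block sizes are [3, 1].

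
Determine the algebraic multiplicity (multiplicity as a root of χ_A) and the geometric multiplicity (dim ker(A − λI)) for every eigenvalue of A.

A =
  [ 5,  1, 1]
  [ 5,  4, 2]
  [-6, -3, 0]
λ = 3: alg = 3, geom = 1

Step 1 — factor the characteristic polynomial to read off the algebraic multiplicities:
  χ_A(x) = (x - 3)^3

Step 2 — compute geometric multiplicities via the rank-nullity identity g(λ) = n − rank(A − λI):
  rank(A − (3)·I) = 2, so dim ker(A − (3)·I) = n − 2 = 1

Summary:
  λ = 3: algebraic multiplicity = 3, geometric multiplicity = 1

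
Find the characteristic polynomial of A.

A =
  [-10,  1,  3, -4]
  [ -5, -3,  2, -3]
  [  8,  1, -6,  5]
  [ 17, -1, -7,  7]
x^4 + 12*x^3 + 54*x^2 + 108*x + 81

Expanding det(x·I − A) (e.g. by cofactor expansion or by noting that A is similar to its Jordan form J, which has the same characteristic polynomial as A) gives
  χ_A(x) = x^4 + 12*x^3 + 54*x^2 + 108*x + 81
which factors as (x + 3)^4. The eigenvalues (with algebraic multiplicities) are λ = -3 with multiplicity 4.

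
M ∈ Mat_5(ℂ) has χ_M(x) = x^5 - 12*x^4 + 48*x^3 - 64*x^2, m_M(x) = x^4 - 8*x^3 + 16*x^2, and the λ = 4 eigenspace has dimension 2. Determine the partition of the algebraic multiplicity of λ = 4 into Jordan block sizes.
Block sizes for λ = 4: [2, 1]

Step 1 — from the characteristic polynomial, algebraic multiplicity of λ = 4 is 3. From dim ker(M − (4)·I) = 2, there are exactly 2 Jordan blocks for λ = 4.
Step 2 — from the minimal polynomial, the factor (x − 4)^2 tells us the largest block for λ = 4 has size 2.
Step 3 — with total size 3, 2 blocks, and largest block 2, the block sizes (in nonincreasing order) are [2, 1].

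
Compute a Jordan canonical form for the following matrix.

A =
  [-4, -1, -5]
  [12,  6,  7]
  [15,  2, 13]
J_3(5)

The characteristic polynomial is
  det(x·I − A) = x^3 - 15*x^2 + 75*x - 125 = (x - 5)^3

Eigenvalues and multiplicities (the geometric multiplicity of λ is n − rank(A − λI), which equals the number of Jordan blocks for λ):
  λ = 5: algebraic multiplicity = 3, geometric multiplicity = 1

Determining the block sizes for each eigenvalue:
  λ = 5: one block (gm = 1), so the single block has size am = 3 → block sizes [3]

Assembling the blocks gives a Jordan form
J =
  [5, 1, 0]
  [0, 5, 1]
  [0, 0, 5]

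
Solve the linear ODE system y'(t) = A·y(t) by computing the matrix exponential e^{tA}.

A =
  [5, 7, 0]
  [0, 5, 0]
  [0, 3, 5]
e^{tA} =
  [exp(5*t), 7*t*exp(5*t), 0]
  [0, exp(5*t), 0]
  [0, 3*t*exp(5*t), exp(5*t)]

Strategy: write A = P · J · P⁻¹ where J is a Jordan canonical form, so e^{tA} = P · e^{tJ} · P⁻¹, and e^{tJ} can be computed block-by-block.

A has Jordan form
J =
  [5, 1, 0]
  [0, 5, 0]
  [0, 0, 5]
(up to reordering of blocks).

Per-block formulas:
  For a 2×2 Jordan block J_2(5): exp(t · J_2(5)) = e^(5t)·(I + t·N), where N is the 2×2 nilpotent shift.
  For a 1×1 block at λ = 5: exp(t · [5]) = [e^(5t)].

After assembling e^{tJ} and conjugating by P, we get:

e^{tA} =
  [exp(5*t), 7*t*exp(5*t), 0]
  [0, exp(5*t), 0]
  [0, 3*t*exp(5*t), exp(5*t)]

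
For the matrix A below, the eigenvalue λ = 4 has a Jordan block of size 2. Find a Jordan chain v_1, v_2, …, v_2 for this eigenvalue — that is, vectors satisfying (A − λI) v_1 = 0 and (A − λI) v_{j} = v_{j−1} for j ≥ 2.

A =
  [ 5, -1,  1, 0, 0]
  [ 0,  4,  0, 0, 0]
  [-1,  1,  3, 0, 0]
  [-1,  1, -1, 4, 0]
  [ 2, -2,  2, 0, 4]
A Jordan chain for λ = 4 of length 2:
v_1 = (1, 0, -1, -1, 2)ᵀ
v_2 = (1, 0, 0, 0, 0)ᵀ

Let N = A − (4)·I. We want v_2 with N^2 v_2 = 0 but N^1 v_2 ≠ 0; then v_{j-1} := N · v_j for j = 2, …, 2.

Pick v_2 = (1, 0, 0, 0, 0)ᵀ.
Then v_1 = N · v_2 = (1, 0, -1, -1, 2)ᵀ.

Sanity check: (A − (4)·I) v_1 = (0, 0, 0, 0, 0)ᵀ = 0. ✓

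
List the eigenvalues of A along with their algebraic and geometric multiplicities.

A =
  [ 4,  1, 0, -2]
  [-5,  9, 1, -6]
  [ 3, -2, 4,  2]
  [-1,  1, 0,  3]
λ = 5: alg = 4, geom = 2

Step 1 — factor the characteristic polynomial to read off the algebraic multiplicities:
  χ_A(x) = (x - 5)^4

Step 2 — compute geometric multiplicities via the rank-nullity identity g(λ) = n − rank(A − λI):
  rank(A − (5)·I) = 2, so dim ker(A − (5)·I) = n − 2 = 2

Summary:
  λ = 5: algebraic multiplicity = 4, geometric multiplicity = 2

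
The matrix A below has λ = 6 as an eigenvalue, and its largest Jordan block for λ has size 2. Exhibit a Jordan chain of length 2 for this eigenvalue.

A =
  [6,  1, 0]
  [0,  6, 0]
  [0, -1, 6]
A Jordan chain for λ = 6 of length 2:
v_1 = (1, 0, -1)ᵀ
v_2 = (0, 1, 0)ᵀ

Let N = A − (6)·I. We want v_2 with N^2 v_2 = 0 but N^1 v_2 ≠ 0; then v_{j-1} := N · v_j for j = 2, …, 2.

Pick v_2 = (0, 1, 0)ᵀ.
Then v_1 = N · v_2 = (1, 0, -1)ᵀ.

Sanity check: (A − (6)·I) v_1 = (0, 0, 0)ᵀ = 0. ✓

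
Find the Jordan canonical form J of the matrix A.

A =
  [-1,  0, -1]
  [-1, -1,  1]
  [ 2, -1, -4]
J_3(-2)

The characteristic polynomial is
  det(x·I − A) = x^3 + 6*x^2 + 12*x + 8 = (x + 2)^3

Eigenvalues and multiplicities (the geometric multiplicity of λ is n − rank(A − λI), which equals the number of Jordan blocks for λ):
  λ = -2: algebraic multiplicity = 3, geometric multiplicity = 1

Determining the block sizes for each eigenvalue:
  λ = -2: one block (gm = 1), so the single block has size am = 3 → block sizes [3]

Assembling the blocks gives a Jordan form
J =
  [-2,  1,  0]
  [ 0, -2,  1]
  [ 0,  0, -2]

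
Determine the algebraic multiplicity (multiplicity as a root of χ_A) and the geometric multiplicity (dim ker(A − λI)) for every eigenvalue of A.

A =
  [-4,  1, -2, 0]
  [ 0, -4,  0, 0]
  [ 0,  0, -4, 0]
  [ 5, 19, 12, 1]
λ = -4: alg = 3, geom = 2; λ = 1: alg = 1, geom = 1

Step 1 — factor the characteristic polynomial to read off the algebraic multiplicities:
  χ_A(x) = (x - 1)*(x + 4)^3

Step 2 — compute geometric multiplicities via the rank-nullity identity g(λ) = n − rank(A − λI):
  rank(A − (-4)·I) = 2, so dim ker(A − (-4)·I) = n − 2 = 2
  rank(A − (1)·I) = 3, so dim ker(A − (1)·I) = n − 3 = 1

Summary:
  λ = -4: algebraic multiplicity = 3, geometric multiplicity = 2
  λ = 1: algebraic multiplicity = 1, geometric multiplicity = 1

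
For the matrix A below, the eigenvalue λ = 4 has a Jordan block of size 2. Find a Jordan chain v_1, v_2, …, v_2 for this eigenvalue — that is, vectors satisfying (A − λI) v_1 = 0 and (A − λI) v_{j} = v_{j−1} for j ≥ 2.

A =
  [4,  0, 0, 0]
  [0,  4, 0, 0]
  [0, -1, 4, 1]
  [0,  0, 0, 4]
A Jordan chain for λ = 4 of length 2:
v_1 = (0, 0, -1, 0)ᵀ
v_2 = (0, 1, 0, 0)ᵀ

Let N = A − (4)·I. We want v_2 with N^2 v_2 = 0 but N^1 v_2 ≠ 0; then v_{j-1} := N · v_j for j = 2, …, 2.

Pick v_2 = (0, 1, 0, 0)ᵀ.
Then v_1 = N · v_2 = (0, 0, -1, 0)ᵀ.

Sanity check: (A − (4)·I) v_1 = (0, 0, 0, 0)ᵀ = 0. ✓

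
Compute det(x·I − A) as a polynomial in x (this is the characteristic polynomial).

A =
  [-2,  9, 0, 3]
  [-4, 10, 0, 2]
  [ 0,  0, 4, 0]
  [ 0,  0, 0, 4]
x^4 - 16*x^3 + 96*x^2 - 256*x + 256

Expanding det(x·I − A) (e.g. by cofactor expansion or by noting that A is similar to its Jordan form J, which has the same characteristic polynomial as A) gives
  χ_A(x) = x^4 - 16*x^3 + 96*x^2 - 256*x + 256
which factors as (x - 4)^4. The eigenvalues (with algebraic multiplicities) are λ = 4 with multiplicity 4.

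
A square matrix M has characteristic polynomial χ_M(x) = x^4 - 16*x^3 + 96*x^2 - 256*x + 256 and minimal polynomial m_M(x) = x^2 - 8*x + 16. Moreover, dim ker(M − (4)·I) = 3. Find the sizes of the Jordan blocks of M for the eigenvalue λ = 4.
Block sizes for λ = 4: [2, 1, 1]

Step 1 — from the characteristic polynomial, algebraic multiplicity of λ = 4 is 4. From dim ker(M − (4)·I) = 3, there are exactly 3 Jordan blocks for λ = 4.
Step 2 — from the minimal polynomial, the factor (x − 4)^2 tells us the largest block for λ = 4 has size 2.
Step 3 — with total size 4, 3 blocks, and largest block 2, the block sizes (in nonincreasing order) are [2, 1, 1].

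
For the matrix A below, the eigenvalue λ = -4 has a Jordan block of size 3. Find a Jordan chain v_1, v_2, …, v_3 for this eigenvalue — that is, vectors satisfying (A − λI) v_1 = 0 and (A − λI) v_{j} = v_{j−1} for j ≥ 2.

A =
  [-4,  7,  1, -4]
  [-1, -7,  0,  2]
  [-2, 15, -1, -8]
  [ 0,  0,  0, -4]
A Jordan chain for λ = -4 of length 3:
v_1 = (-9, 3, -21, 0)ᵀ
v_2 = (0, -1, -2, 0)ᵀ
v_3 = (1, 0, 0, 0)ᵀ

Let N = A − (-4)·I. We want v_3 with N^3 v_3 = 0 but N^2 v_3 ≠ 0; then v_{j-1} := N · v_j for j = 3, …, 2.

Pick v_3 = (1, 0, 0, 0)ᵀ.
Then v_2 = N · v_3 = (0, -1, -2, 0)ᵀ.
Then v_1 = N · v_2 = (-9, 3, -21, 0)ᵀ.

Sanity check: (A − (-4)·I) v_1 = (0, 0, 0, 0)ᵀ = 0. ✓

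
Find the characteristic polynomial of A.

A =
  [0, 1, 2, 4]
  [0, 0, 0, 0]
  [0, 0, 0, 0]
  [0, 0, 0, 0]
x^4

Expanding det(x·I − A) (e.g. by cofactor expansion or by noting that A is similar to its Jordan form J, which has the same characteristic polynomial as A) gives
  χ_A(x) = x^4
which factors as x^4. The eigenvalues (with algebraic multiplicities) are λ = 0 with multiplicity 4.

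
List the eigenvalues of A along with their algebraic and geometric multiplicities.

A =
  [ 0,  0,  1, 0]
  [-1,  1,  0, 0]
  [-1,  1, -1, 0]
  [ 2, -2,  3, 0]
λ = 0: alg = 4, geom = 2

Step 1 — factor the characteristic polynomial to read off the algebraic multiplicities:
  χ_A(x) = x^4

Step 2 — compute geometric multiplicities via the rank-nullity identity g(λ) = n − rank(A − λI):
  rank(A − (0)·I) = 2, so dim ker(A − (0)·I) = n − 2 = 2

Summary:
  λ = 0: algebraic multiplicity = 4, geometric multiplicity = 2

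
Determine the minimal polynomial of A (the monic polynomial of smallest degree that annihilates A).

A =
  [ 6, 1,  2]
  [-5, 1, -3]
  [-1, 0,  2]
x^3 - 9*x^2 + 27*x - 27

The characteristic polynomial is χ_A(x) = (x - 3)^3, so the eigenvalues are known. The minimal polynomial is
  m_A(x) = Π_λ (x − λ)^{k_λ}
where k_λ is the size of the *largest* Jordan block for λ (equivalently, the smallest k with (A − λI)^k v = 0 for every generalised eigenvector v of λ).

  λ = 3: largest Jordan block has size 3, contributing (x − 3)^3

So m_A(x) = (x - 3)^3 = x^3 - 9*x^2 + 27*x - 27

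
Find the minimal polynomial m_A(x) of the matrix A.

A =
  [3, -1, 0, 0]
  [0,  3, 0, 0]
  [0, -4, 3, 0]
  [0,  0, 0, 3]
x^2 - 6*x + 9

The characteristic polynomial is χ_A(x) = (x - 3)^4, so the eigenvalues are known. The minimal polynomial is
  m_A(x) = Π_λ (x − λ)^{k_λ}
where k_λ is the size of the *largest* Jordan block for λ (equivalently, the smallest k with (A − λI)^k v = 0 for every generalised eigenvector v of λ).

  λ = 3: largest Jordan block has size 2, contributing (x − 3)^2

So m_A(x) = (x - 3)^2 = x^2 - 6*x + 9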